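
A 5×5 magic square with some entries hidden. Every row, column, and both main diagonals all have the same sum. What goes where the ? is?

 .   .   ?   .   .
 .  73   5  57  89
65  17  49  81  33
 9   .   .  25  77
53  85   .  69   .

61

Row 3 is complete and sums to 245; that is the magic constant.
Using row 2: 73 + 5 + 57 + 89 + ? → (2,1) = 245 − 224 = 21.
The remaining cell in column 1 is (1,1) = 245 − 148 = 97.
Column 4 needs 245; the known cells sum to 232, so (1,4) = 13.
Main diagonal must total 245; the given cells sum to 244, so (5,5) = 1.
From row 5, 245 − (53 + 85 + 69 + 1) gives (5,3) = 37.
Column 5: 89 + 33 + 77 + 1 + ? = 245, so (1,5) = 45.
From anti-diagonal, 245 − (45 + 57 + 49 + 53) gives (4,2) = 41.
Row 4 must total 245; the given cells sum to 152, so (4,3) = 93.
From column 2, 245 − (73 + 17 + 41 + 85) gives (1,2) = 29.
Using column 3: 5 + 49 + 93 + 37 + ? → (1,3) = 245 − 184 = 61.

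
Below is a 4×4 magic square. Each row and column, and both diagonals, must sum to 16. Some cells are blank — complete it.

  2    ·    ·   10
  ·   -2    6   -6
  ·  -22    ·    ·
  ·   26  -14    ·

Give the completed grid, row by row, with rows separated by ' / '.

The remaining cell in row 2 is (2,1) = 16 − (-2) = 18.
The remaining cell in column 2 is (1,2) = 16 − 2 = 14.
Anti-diagonal needs 16; the known cells sum to -6, so (4,1) = 22.
Row 1 must total 16; the given cells sum to 26, so (1,3) = -10.
Row 4 needs 16; the known cells sum to 34, so (4,4) = -18.
The remaining cell in column 1 is (3,1) = 16 − 42 = -26.
Column 3: -10 + 6 + (-14) + ? = 16, so (3,3) = 34.
Column 4: 10 + (-6) + (-18) + ? = 16, so (3,4) = 30.

2 14 -10 10 / 18 -2 6 -6 / -26 -22 34 30 / 22 26 -14 -18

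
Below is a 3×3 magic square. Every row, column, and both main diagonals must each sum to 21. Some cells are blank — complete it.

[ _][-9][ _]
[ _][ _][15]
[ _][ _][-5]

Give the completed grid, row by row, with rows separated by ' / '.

19 -9 11 / -1 7 15 / 3 23 -5

Column 3: 15 + (-5) + ? = 21, so (1,3) = 11.
Row 1: -9 + 11 + ? = 21, so (1,1) = 19.
Using main diagonal: 19 + (-5) + ? → (2,2) = 21 − 14 = 7.
Anti-diagonal: 11 + 7 + ? = 21, so (3,1) = 3.
Row 2 needs 21; the known cells sum to 22, so (2,1) = -1.
Row 3 needs 21; the known cells sum to -2, so (3,2) = 23.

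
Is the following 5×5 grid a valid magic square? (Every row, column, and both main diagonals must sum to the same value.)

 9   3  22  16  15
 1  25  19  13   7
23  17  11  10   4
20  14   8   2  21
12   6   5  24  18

Yes

Row 1: 9 + 3 + 22 + 16 + 15 = 65.
Row 2: 1 + 25 + 19 + 13 + 7 = 65.
Row 3: 23 + 17 + 11 + 10 + 4 = 65.
Row 4: 20 + 14 + 8 + 2 + 21 = 65.
Row 5: 12 + 6 + 5 + 24 + 18 = 65.
Column 1: 9 + 1 + 23 + 20 + 12 = 65.
Column 2: 3 + 25 + 17 + 14 + 6 = 65.
Column 3: 22 + 19 + 11 + 8 + 5 = 65.
Column 4: 16 + 13 + 10 + 2 + 24 = 65.
Column 5: 15 + 7 + 4 + 21 + 18 = 65.
Main diagonal: 9 + 25 + 11 + 2 + 18 = 65.
Anti-diagonal: 15 + 13 + 11 + 14 + 12 = 65.
All lines sum to 65.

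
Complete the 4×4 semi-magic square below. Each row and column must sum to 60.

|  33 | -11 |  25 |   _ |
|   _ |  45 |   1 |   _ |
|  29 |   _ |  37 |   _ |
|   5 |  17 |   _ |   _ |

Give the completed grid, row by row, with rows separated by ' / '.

Row 1 needs 60; the known cells sum to 47, so (1,4) = 13.
Column 1: 33 + 29 + 5 + ? = 60, so (2,1) = -7.
The remaining cell in column 2 is (3,2) = 60 − 51 = 9.
Column 3 must total 60; the given cells sum to 63, so (4,3) = -3.
Row 2: -7 + 45 + 1 + ? = 60, so (2,4) = 21.
Using row 3: 29 + 9 + 37 + ? → (3,4) = 60 − 75 = -15.
Row 4 must total 60; the given cells sum to 19, so (4,4) = 41.

33 -11 25 13 / -7 45 1 21 / 29 9 37 -15 / 5 17 -3 41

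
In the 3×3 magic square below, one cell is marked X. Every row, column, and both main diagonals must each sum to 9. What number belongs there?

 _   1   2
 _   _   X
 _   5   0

Row 1 must total 9; the given cells sum to 3, so (1,1) = 6.
From row 3, 9 − (5 + 0) gives (3,1) = 4.
The remaining cell in column 1 is (2,1) = 9 − 10 = -1.
From column 2, 9 − (1 + 5) gives (2,2) = 3.
From column 3, 9 − (2 + 0) gives (2,3) = 7.

7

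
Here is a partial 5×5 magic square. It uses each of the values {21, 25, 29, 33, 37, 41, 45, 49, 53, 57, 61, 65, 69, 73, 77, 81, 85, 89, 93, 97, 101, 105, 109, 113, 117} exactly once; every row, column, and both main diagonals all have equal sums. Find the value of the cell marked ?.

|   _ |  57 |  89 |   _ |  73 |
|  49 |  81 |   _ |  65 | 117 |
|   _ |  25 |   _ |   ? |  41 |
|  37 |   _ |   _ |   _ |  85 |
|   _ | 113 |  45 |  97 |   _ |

The 25 entries sum to 1725, so each line sums to 1725/5 = 345.
Row 2 needs 345; the known cells sum to 312, so (2,3) = 33.
Column 2: 57 + 81 + 25 + 113 + ? = 345, so (4,2) = 69.
Column 5 needs 345; the known cells sum to 316, so (5,5) = 29.
Using row 5: 113 + 45 + 97 + 29 + ? → (5,1) = 345 − 284 = 61.
Anti-diagonal: 73 + 65 + 69 + 61 + ? = 345, so (3,3) = 77.
Column 3 must total 345; the given cells sum to 244, so (4,3) = 101.
From row 4, 345 − (37 + 69 + 101 + 85) gives (4,4) = 53.
Main diagonal needs 345; the known cells sum to 240, so (1,1) = 105.
Row 1: 105 + 57 + 89 + 73 + ? = 345, so (1,4) = 21.
From column 1, 345 − (105 + 49 + 37 + 61) gives (3,1) = 93.
Column 4 must total 345; the given cells sum to 236, so (3,4) = 109.

109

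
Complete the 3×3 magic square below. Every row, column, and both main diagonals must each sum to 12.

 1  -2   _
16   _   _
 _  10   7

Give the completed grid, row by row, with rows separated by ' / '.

Row 1 must total 12; the given cells sum to -1, so (1,3) = 13.
Row 3 must total 12; the given cells sum to 17, so (3,1) = -5.
Column 2 needs 12; the known cells sum to 8, so (2,2) = 4.
Column 3: 13 + 7 + ? = 12, so (2,3) = -8.

1 -2 13 / 16 4 -8 / -5 10 7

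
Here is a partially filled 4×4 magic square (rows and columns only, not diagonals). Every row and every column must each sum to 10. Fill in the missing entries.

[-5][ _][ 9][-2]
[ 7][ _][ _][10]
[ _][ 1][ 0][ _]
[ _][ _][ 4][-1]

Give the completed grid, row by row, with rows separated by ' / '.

Row 1: -5 + 9 + (-2) + ? = 10, so (1,2) = 8.
From column 3, 10 − (9 + 0 + 4) gives (2,3) = -3.
The remaining cell in column 4 is (3,4) = 10 − 7 = 3.
Using row 2: 7 + (-3) + 10 + ? → (2,2) = 10 − 14 = -4.
From row 3, 10 − (1 + 0 + 3) gives (3,1) = 6.
Column 1: -5 + 7 + 6 + ? = 10, so (4,1) = 2.
The remaining cell in column 2 is (4,2) = 10 − 5 = 5.

-5 8 9 -2 / 7 -4 -3 10 / 6 1 0 3 / 2 5 4 -1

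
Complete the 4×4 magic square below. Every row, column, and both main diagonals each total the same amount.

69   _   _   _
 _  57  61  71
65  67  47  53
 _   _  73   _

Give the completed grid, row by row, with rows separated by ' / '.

Row 3 is already complete: 65 + 67 + 47 + 53 = 232, so that is the magic constant.
The remaining cell in row 2 is (2,1) = 232 − 189 = 43.
Column 1 needs 232; the known cells sum to 177, so (4,1) = 55.
Column 3 must total 232; the given cells sum to 181, so (1,3) = 51.
Main diagonal needs 232; the known cells sum to 173, so (4,4) = 59.
Anti-diagonal needs 232; the known cells sum to 183, so (1,4) = 49.
Row 1 needs 232; the known cells sum to 169, so (1,2) = 63.
Using row 4: 55 + 73 + 59 + ? → (4,2) = 232 − 187 = 45.

69 63 51 49 / 43 57 61 71 / 65 67 47 53 / 55 45 73 59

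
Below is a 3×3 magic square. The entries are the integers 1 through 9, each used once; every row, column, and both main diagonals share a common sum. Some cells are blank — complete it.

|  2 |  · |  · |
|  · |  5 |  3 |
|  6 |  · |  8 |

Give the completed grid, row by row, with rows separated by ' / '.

The entries are 1 through 9, which sum to 45, so each line sums to 45/3 = 15.
Row 2: 5 + 3 + ? = 15, so (2,1) = 7.
Row 3 must total 15; the given cells sum to 14, so (3,2) = 1.
Column 2 must total 15; the given cells sum to 6, so (1,2) = 9.
Using column 3: 3 + 8 + ? → (1,3) = 15 − 11 = 4.

2 9 4 / 7 5 3 / 6 1 8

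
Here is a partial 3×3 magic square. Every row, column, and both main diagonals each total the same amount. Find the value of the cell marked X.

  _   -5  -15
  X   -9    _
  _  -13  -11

Column 2 is complete and sums to -27; that is the magic constant.
Row 1 must total -27; the given cells sum to -20, so (1,1) = -7.
From row 3, -27 − (-13 + (-11)) gives (3,1) = -3.
Column 1 needs -27; the known cells sum to -10, so (2,1) = -17.

-17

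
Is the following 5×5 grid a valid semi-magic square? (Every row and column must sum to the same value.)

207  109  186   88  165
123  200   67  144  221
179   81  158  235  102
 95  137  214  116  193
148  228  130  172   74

Row 1: 207 + 109 + 186 + 88 + 165 = 755.
Row 2: 123 + 200 + 67 + 144 + 221 = 755.
Row 3: 179 + 81 + 158 + 235 + 102 = 755.
Row 4: 95 + 137 + 214 + 116 + 193 = 755.
Row 5: 148 + 228 + 130 + 172 + 74 = 752.
Column 1: 207 + 123 + 179 + 95 + 148 = 752.
Column 2: 109 + 200 + 81 + 137 + 228 = 755.
Column 3: 186 + 67 + 158 + 214 + 130 = 755.
Column 4: 88 + 144 + 235 + 116 + 172 = 755.
Column 5: 165 + 221 + 102 + 193 + 74 = 755.

No — row 5 sums to 752 but column 3 sums to 755.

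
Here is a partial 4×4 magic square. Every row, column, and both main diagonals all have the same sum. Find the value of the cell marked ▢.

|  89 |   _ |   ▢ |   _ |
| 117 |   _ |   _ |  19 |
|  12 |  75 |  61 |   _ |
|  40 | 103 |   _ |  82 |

Column 1 is complete and sums to 258; that is the magic constant.
From row 3, 258 − (12 + 75 + 61) gives (3,4) = 110.
Using row 4: 40 + 103 + 82 + ? → (4,3) = 258 − 225 = 33.
Column 4: 19 + 110 + 82 + ? = 258, so (1,4) = 47.
Main diagonal: 89 + 61 + 82 + ? = 258, so (2,2) = 26.
Anti-diagonal: 47 + 75 + 40 + ? = 258, so (2,3) = 96.
Using column 2: 26 + 75 + 103 + ? → (1,2) = 258 − 204 = 54.
Column 3 needs 258; the known cells sum to 190, so (1,3) = 68.

68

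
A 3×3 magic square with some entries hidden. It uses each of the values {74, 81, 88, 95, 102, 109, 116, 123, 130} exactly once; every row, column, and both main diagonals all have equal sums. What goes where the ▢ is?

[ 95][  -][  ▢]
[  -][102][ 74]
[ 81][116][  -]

The 9 entries sum to 918, so each line sums to 918/3 = 306.
Using row 2: 102 + 74 + ? → (2,1) = 306 − 176 = 130.
Row 3: 81 + 116 + ? = 306, so (3,3) = 109.
From column 2, 306 − (102 + 116) gives (1,2) = 88.
Column 3: 74 + 109 + ? = 306, so (1,3) = 123.

123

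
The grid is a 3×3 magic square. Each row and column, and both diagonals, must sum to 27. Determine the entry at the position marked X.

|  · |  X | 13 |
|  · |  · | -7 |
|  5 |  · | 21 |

Using row 3: 5 + 21 + ? → (3,2) = 27 − 26 = 1.
Anti-diagonal needs 27; the known cells sum to 18, so (2,2) = 9.
The remaining cell in row 2 is (2,1) = 27 − 2 = 25.
Column 1: 25 + 5 + ? = 27, so (1,1) = -3.
The remaining cell in column 2 is (1,2) = 27 − 10 = 17.

17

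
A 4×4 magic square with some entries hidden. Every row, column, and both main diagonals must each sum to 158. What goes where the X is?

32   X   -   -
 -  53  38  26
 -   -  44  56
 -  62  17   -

20

Using row 2: 53 + 38 + 26 + ? → (2,1) = 158 − 117 = 41.
Column 3 needs 158; the known cells sum to 99, so (1,3) = 59.
The remaining cell in main diagonal is (4,4) = 158 − 129 = 29.
Row 4 needs 158; the known cells sum to 108, so (4,1) = 50.
The remaining cell in column 1 is (3,1) = 158 − 123 = 35.
Column 4 must total 158; the given cells sum to 111, so (1,4) = 47.
Using anti-diagonal: 47 + 38 + 50 + ? → (3,2) = 158 − 135 = 23.
Row 1 must total 158; the given cells sum to 138, so (1,2) = 20.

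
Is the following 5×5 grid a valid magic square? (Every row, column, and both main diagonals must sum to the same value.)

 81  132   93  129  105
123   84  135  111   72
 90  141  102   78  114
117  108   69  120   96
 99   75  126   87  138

No — column 2 sums to 540 but row 5 sums to 525.

Row 1: 81 + 132 + 93 + 129 + 105 = 540.
Row 2: 123 + 84 + 135 + 111 + 72 = 525.
Row 3: 90 + 141 + 102 + 78 + 114 = 525.
Row 4: 117 + 108 + 69 + 120 + 96 = 510.
Row 5: 99 + 75 + 126 + 87 + 138 = 525.
Column 1: 81 + 123 + 90 + 117 + 99 = 510.
Column 2: 132 + 84 + 141 + 108 + 75 = 540.
Column 3: 93 + 135 + 102 + 69 + 126 = 525.
Column 4: 129 + 111 + 78 + 120 + 87 = 525.
Column 5: 105 + 72 + 114 + 96 + 138 = 525.
Main diagonal: 81 + 84 + 102 + 120 + 138 = 525.
Anti-diagonal: 105 + 111 + 102 + 108 + 99 = 525.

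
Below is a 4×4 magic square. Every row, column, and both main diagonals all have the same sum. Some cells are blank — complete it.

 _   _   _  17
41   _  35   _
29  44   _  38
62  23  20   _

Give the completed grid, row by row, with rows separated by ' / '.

26 59 56 17 / 41 32 35 50 / 29 44 47 38 / 62 23 20 53

Anti-diagonal is already complete: 17 + 35 + 44 + 62 = 158, so that is the magic constant.
The remaining cell in row 3 is (3,3) = 158 − 111 = 47.
Using row 4: 62 + 23 + 20 + ? → (4,4) = 158 − 105 = 53.
Column 1: 41 + 29 + 62 + ? = 158, so (1,1) = 26.
Using column 3: 35 + 47 + 20 + ? → (1,3) = 158 − 102 = 56.
Column 4 must total 158; the given cells sum to 108, so (2,4) = 50.
Main diagonal: 26 + 47 + 53 + ? = 158, so (2,2) = 32.
Row 1 needs 158; the known cells sum to 99, so (1,2) = 59.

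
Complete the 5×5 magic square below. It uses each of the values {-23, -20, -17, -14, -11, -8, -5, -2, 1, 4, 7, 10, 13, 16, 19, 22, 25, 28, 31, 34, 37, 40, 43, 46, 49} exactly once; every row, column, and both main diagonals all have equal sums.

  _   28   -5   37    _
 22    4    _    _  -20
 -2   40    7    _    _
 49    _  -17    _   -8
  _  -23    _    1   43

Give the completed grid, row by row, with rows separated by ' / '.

The 25 entries sum to 325, so each line sums to 325/5 = 65.
From column 2, 65 − (28 + 4 + 40 + (-23)) gives (4,2) = 16.
Row 4 needs 65; the known cells sum to 40, so (4,4) = 25.
Main diagonal must total 65; the given cells sum to 79, so (1,1) = -14.
Row 1 needs 65; the known cells sum to 46, so (1,5) = 19.
From column 1, 65 − (-14 + 22 + (-2) + 49) gives (5,1) = 10.
From column 5, 65 − (19 + (-20) + (-8) + 43) gives (3,5) = 31.
Using anti-diagonal: 19 + 7 + 16 + 10 + ? → (2,4) = 65 − 52 = 13.
The remaining cell in row 2 is (2,3) = 65 − 19 = 46.
From row 3, 65 − (-2 + 40 + 7 + 31) gives (3,4) = -11.
Row 5 needs 65; the known cells sum to 31, so (5,3) = 34.

-14 28 -5 37 19 / 22 4 46 13 -20 / -2 40 7 -11 31 / 49 16 -17 25 -8 / 10 -23 34 1 43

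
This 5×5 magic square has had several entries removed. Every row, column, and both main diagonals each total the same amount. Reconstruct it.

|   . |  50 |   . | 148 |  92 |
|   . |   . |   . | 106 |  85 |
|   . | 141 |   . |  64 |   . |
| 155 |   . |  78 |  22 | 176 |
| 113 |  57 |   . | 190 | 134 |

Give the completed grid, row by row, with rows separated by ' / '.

71 50 169 148 92 / 29 183 127 106 85 / 162 141 120 64 43 / 155 99 78 22 176 / 113 57 36 190 134

Column 4 is already complete: 148 + 106 + 64 + 22 + 190 = 530, so that is the magic constant.
Row 4: 155 + 78 + 22 + 176 + ? = 530, so (4,2) = 99.
From row 5, 530 − (113 + 57 + 190 + 134) gives (5,3) = 36.
The remaining cell in column 2 is (2,2) = 530 − 347 = 183.
Column 5 must total 530; the given cells sum to 487, so (3,5) = 43.
Using anti-diagonal: 92 + 106 + 99 + 113 + ? → (3,3) = 530 − 410 = 120.
Row 3 needs 530; the known cells sum to 368, so (3,1) = 162.
Main diagonal: 183 + 120 + 22 + 134 + ? = 530, so (1,1) = 71.
From row 1, 530 − (71 + 50 + 148 + 92) gives (1,3) = 169.
The remaining cell in column 1 is (2,1) = 530 − 501 = 29.
Column 3 needs 530; the known cells sum to 403, so (2,3) = 127.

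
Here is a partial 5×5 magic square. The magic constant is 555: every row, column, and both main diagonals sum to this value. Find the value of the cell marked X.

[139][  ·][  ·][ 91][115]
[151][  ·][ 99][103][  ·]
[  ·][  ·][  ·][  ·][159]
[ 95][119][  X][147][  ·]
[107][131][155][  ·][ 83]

123

The remaining cell in row 5 is (5,4) = 555 − 476 = 79.
From column 1, 555 − (139 + 151 + 95 + 107) gives (3,1) = 63.
Column 4 needs 555; the known cells sum to 420, so (3,4) = 135.
Anti-diagonal: 115 + 103 + 119 + 107 + ? = 555, so (3,3) = 111.
The remaining cell in row 3 is (3,2) = 555 − 468 = 87.
The remaining cell in main diagonal is (2,2) = 555 − 480 = 75.
Row 2: 151 + 75 + 99 + 103 + ? = 555, so (2,5) = 127.
Using column 2: 75 + 87 + 119 + 131 + ? → (1,2) = 555 − 412 = 143.
Column 5: 115 + 127 + 159 + 83 + ? = 555, so (4,5) = 71.
Row 1 needs 555; the known cells sum to 488, so (1,3) = 67.
Row 4 must total 555; the given cells sum to 432, so (4,3) = 123.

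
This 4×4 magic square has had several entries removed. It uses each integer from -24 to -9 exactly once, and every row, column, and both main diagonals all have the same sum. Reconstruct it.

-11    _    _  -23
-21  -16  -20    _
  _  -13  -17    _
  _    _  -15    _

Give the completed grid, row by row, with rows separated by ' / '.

-11 -18 -14 -23 / -21 -16 -20 -9 / -24 -13 -17 -12 / -10 -19 -15 -22

The entries are -24 through -9, which sum to -264, so each line sums to -264/4 = -66.
Row 2: -21 + (-16) + (-20) + ? = -66, so (2,4) = -9.
Using column 3: -20 + (-17) + (-15) + ? → (1,3) = -66 − (-52) = -14.
Using main diagonal: -11 + (-16) + (-17) + ? → (4,4) = -66 − (-44) = -22.
Using anti-diagonal: -23 + (-20) + (-13) + ? → (4,1) = -66 − (-56) = -10.
Row 1 must total -66; the given cells sum to -48, so (1,2) = -18.
Using row 4: -10 + (-15) + (-22) + ? → (4,2) = -66 − (-47) = -19.
The remaining cell in column 1 is (3,1) = -66 − (-42) = -24.
From column 4, -66 − (-23 + (-9) + (-22)) gives (3,4) = -12.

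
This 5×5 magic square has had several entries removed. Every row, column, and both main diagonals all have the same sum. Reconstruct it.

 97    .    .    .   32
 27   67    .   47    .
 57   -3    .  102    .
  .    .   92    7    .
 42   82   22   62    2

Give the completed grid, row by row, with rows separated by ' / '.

Row 5 is already complete: 42 + 82 + 22 + 62 + 2 = 210, so that is the magic constant.
From column 1, 210 − (97 + 27 + 57 + 42) gives (4,1) = -13.
Column 4: 47 + 102 + 7 + 62 + ? = 210, so (1,4) = -8.
Main diagonal must total 210; the given cells sum to 173, so (3,3) = 37.
Using anti-diagonal: 32 + 47 + 37 + 42 + ? → (4,2) = 210 − 158 = 52.
Using row 3: 57 + (-3) + 37 + 102 + ? → (3,5) = 210 − 193 = 17.
Using row 4: -13 + 52 + 92 + 7 + ? → (4,5) = 210 − 138 = 72.
The remaining cell in column 2 is (1,2) = 210 − 198 = 12.
Column 5 must total 210; the given cells sum to 123, so (2,5) = 87.
Using row 1: 97 + 12 + (-8) + 32 + ? → (1,3) = 210 − 133 = 77.
Row 2 needs 210; the known cells sum to 228, so (2,3) = -18.

97 12 77 -8 32 / 27 67 -18 47 87 / 57 -3 37 102 17 / -13 52 92 7 72 / 42 82 22 62 2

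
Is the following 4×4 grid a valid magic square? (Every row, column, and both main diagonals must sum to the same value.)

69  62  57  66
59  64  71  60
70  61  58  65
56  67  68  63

Row 1: 69 + 62 + 57 + 66 = 254.
Row 2: 59 + 64 + 71 + 60 = 254.
Row 3: 70 + 61 + 58 + 65 = 254.
Row 4: 56 + 67 + 68 + 63 = 254.
Column 1: 69 + 59 + 70 + 56 = 254.
Column 2: 62 + 64 + 61 + 67 = 254.
Column 3: 57 + 71 + 58 + 68 = 254.
Column 4: 66 + 60 + 65 + 63 = 254.
Main diagonal: 69 + 64 + 58 + 63 = 254.
Anti-diagonal: 66 + 71 + 61 + 56 = 254.
All lines sum to 254.

Yes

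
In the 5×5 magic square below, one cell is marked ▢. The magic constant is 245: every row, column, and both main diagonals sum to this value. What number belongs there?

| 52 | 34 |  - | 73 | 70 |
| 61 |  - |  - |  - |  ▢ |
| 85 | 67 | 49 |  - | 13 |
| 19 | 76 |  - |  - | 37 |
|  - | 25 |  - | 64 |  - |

Row 1 needs 245; the known cells sum to 229, so (1,3) = 16.
Row 3 must total 245; the given cells sum to 214, so (3,4) = 31.
Column 1 needs 245; the known cells sum to 217, so (5,1) = 28.
From column 2, 245 − (34 + 67 + 76 + 25) gives (2,2) = 43.
Anti-diagonal: 70 + 49 + 76 + 28 + ? = 245, so (2,4) = 22.
The remaining cell in column 4 is (4,4) = 245 − 190 = 55.
Main diagonal: 52 + 43 + 49 + 55 + ? = 245, so (5,5) = 46.
Row 4: 19 + 76 + 55 + 37 + ? = 245, so (4,3) = 58.
The remaining cell in row 5 is (5,3) = 245 − 163 = 82.
From column 3, 245 − (16 + 49 + 58 + 82) gives (2,3) = 40.
Column 5: 70 + 13 + 37 + 46 + ? = 245, so (2,5) = 79.

79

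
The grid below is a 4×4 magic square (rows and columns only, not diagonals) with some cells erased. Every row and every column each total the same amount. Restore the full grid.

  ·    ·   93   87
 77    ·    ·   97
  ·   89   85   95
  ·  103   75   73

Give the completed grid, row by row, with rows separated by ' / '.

91 81 93 87 / 77 79 99 97 / 83 89 85 95 / 101 103 75 73

Column 4 is already complete: 87 + 97 + 95 + 73 = 352, so that is the magic constant.
Row 3: 89 + 85 + 95 + ? = 352, so (3,1) = 83.
Using row 4: 103 + 75 + 73 + ? → (4,1) = 352 − 251 = 101.
Using column 1: 77 + 83 + 101 + ? → (1,1) = 352 − 261 = 91.
Column 3 must total 352; the given cells sum to 253, so (2,3) = 99.
From row 1, 352 − (91 + 93 + 87) gives (1,2) = 81.
The remaining cell in row 2 is (2,2) = 352 − 273 = 79.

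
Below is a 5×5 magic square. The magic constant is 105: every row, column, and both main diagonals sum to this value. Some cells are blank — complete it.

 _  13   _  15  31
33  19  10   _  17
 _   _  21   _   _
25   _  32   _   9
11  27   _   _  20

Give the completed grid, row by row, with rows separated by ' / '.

22 13 24 15 31 / 33 19 10 26 17 / 14 30 21 12 28 / 25 16 32 23 9 / 11 27 18 29 20

Row 2 must total 105; the given cells sum to 79, so (2,4) = 26.
Using column 5: 31 + 17 + 9 + 20 + ? → (3,5) = 105 − 77 = 28.
The remaining cell in anti-diagonal is (4,2) = 105 − 89 = 16.
The remaining cell in row 4 is (4,4) = 105 − 82 = 23.
Using column 2: 13 + 19 + 16 + 27 + ? → (3,2) = 105 − 75 = 30.
Main diagonal: 19 + 21 + 23 + 20 + ? = 105, so (1,1) = 22.
From row 1, 105 − (22 + 13 + 15 + 31) gives (1,3) = 24.
Column 1 must total 105; the given cells sum to 91, so (3,1) = 14.
The remaining cell in column 3 is (5,3) = 105 − 87 = 18.
Row 3: 14 + 30 + 21 + 28 + ? = 105, so (3,4) = 12.
The remaining cell in row 5 is (5,4) = 105 − 76 = 29.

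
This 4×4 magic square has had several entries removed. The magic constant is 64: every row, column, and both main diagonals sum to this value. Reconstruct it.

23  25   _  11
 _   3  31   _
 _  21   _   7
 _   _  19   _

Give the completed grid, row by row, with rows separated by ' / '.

The remaining cell in row 1 is (1,3) = 64 − 59 = 5.
Column 2 must total 64; the given cells sum to 49, so (4,2) = 15.
Using column 3: 5 + 31 + 19 + ? → (3,3) = 64 − 55 = 9.
The remaining cell in main diagonal is (4,4) = 64 − 35 = 29.
Anti-diagonal must total 64; the given cells sum to 63, so (4,1) = 1.
Row 3 needs 64; the known cells sum to 37, so (3,1) = 27.
Column 1 must total 64; the given cells sum to 51, so (2,1) = 13.
The remaining cell in column 4 is (2,4) = 64 − 47 = 17.

23 25 5 11 / 13 3 31 17 / 27 21 9 7 / 1 15 19 29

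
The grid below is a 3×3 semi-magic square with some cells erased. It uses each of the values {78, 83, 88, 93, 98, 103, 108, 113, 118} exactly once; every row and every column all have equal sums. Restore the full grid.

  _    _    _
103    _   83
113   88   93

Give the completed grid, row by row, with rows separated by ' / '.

78 98 118 / 103 108 83 / 113 88 93

The 9 entries sum to 882, so each line sums to 882/3 = 294.
Row 2: 103 + 83 + ? = 294, so (2,2) = 108.
Column 1 must total 294; the given cells sum to 216, so (1,1) = 78.
The remaining cell in column 2 is (1,2) = 294 − 196 = 98.
The remaining cell in column 3 is (1,3) = 294 − 176 = 118.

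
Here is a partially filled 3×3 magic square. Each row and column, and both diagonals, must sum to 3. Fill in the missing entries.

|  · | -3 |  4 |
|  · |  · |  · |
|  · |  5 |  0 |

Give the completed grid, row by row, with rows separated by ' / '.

The remaining cell in row 1 is (1,1) = 3 − 1 = 2.
Row 3: 5 + 0 + ? = 3, so (3,1) = -2.
Column 1 needs 3; the known cells sum to 0, so (2,1) = 3.
Column 2: -3 + 5 + ? = 3, so (2,2) = 1.
From column 3, 3 − (4 + 0) gives (2,3) = -1.

2 -3 4 / 3 1 -1 / -2 5 0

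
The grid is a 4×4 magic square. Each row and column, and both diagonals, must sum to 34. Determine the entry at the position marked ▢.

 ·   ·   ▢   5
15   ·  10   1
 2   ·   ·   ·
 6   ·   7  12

Row 2: 15 + 10 + 1 + ? = 34, so (2,2) = 8.
Row 4 must total 34; the given cells sum to 25, so (4,2) = 9.
From column 1, 34 − (15 + 2 + 6) gives (1,1) = 11.
The remaining cell in column 4 is (3,4) = 34 − 18 = 16.
The remaining cell in main diagonal is (3,3) = 34 − 31 = 3.
The remaining cell in anti-diagonal is (3,2) = 34 − 21 = 13.
Using column 2: 8 + 13 + 9 + ? → (1,2) = 34 − 30 = 4.
Column 3 must total 34; the given cells sum to 20, so (1,3) = 14.

14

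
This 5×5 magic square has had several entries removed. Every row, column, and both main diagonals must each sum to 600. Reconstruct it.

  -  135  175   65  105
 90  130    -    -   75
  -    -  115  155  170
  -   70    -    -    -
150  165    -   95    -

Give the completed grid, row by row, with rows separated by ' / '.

Row 1 must total 600; the given cells sum to 480, so (1,1) = 120.
The remaining cell in column 2 is (3,2) = 600 − 500 = 100.
The remaining cell in anti-diagonal is (2,4) = 600 − 440 = 160.
Using row 2: 90 + 130 + 160 + 75 + ? → (2,3) = 600 − 455 = 145.
The remaining cell in row 3 is (3,1) = 600 − 540 = 60.
From column 1, 600 − (120 + 90 + 60 + 150) gives (4,1) = 180.
Column 4 needs 600; the known cells sum to 475, so (4,4) = 125.
Main diagonal needs 600; the known cells sum to 490, so (5,5) = 110.
From row 5, 600 − (150 + 165 + 95 + 110) gives (5,3) = 80.
Using column 3: 175 + 145 + 115 + 80 + ? → (4,3) = 600 − 515 = 85.
Column 5 must total 600; the given cells sum to 460, so (4,5) = 140.

120 135 175 65 105 / 90 130 145 160 75 / 60 100 115 155 170 / 180 70 85 125 140 / 150 165 80 95 110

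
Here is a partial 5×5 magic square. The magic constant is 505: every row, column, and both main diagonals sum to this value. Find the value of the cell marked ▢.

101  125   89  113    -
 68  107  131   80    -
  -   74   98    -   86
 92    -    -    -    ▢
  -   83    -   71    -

128

Using row 1: 101 + 125 + 89 + 113 + ? → (1,5) = 505 − 428 = 77.
Row 2 needs 505; the known cells sum to 386, so (2,5) = 119.
Column 2 needs 505; the known cells sum to 389, so (4,2) = 116.
The remaining cell in anti-diagonal is (5,1) = 505 − 371 = 134.
Column 1 needs 505; the known cells sum to 395, so (3,1) = 110.
From row 3, 505 − (110 + 74 + 98 + 86) gives (3,4) = 137.
Column 4 needs 505; the known cells sum to 401, so (4,4) = 104.
From main diagonal, 505 − (101 + 107 + 98 + 104) gives (5,5) = 95.
Row 5 needs 505; the known cells sum to 383, so (5,3) = 122.
The remaining cell in column 3 is (4,3) = 505 − 440 = 65.
The remaining cell in column 5 is (4,5) = 505 − 377 = 128.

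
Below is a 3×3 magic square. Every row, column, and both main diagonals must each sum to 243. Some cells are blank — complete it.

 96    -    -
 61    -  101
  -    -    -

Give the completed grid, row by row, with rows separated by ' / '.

Row 2: 61 + 101 + ? = 243, so (2,2) = 81.
Column 1 must total 243; the given cells sum to 157, so (3,1) = 86.
Main diagonal: 96 + 81 + ? = 243, so (3,3) = 66.
From anti-diagonal, 243 − (81 + 86) gives (1,3) = 76.
Row 1 must total 243; the given cells sum to 172, so (1,2) = 71.
The remaining cell in row 3 is (3,2) = 243 − 152 = 91.

96 71 76 / 61 81 101 / 86 91 66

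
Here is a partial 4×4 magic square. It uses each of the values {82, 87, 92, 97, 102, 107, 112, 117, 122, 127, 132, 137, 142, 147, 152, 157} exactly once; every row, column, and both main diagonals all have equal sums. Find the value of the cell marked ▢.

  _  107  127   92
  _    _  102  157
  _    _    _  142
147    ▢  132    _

The 16 entries sum to 1912, so each line sums to 1912/4 = 478.
The remaining cell in row 1 is (1,1) = 478 − 326 = 152.
Column 3 needs 478; the known cells sum to 361, so (3,3) = 117.
Column 4 needs 478; the known cells sum to 391, so (4,4) = 87.
From main diagonal, 478 − (152 + 117 + 87) gives (2,2) = 122.
Anti-diagonal needs 478; the known cells sum to 341, so (3,2) = 137.
Using row 2: 122 + 102 + 157 + ? → (2,1) = 478 − 381 = 97.
Row 3 needs 478; the known cells sum to 396, so (3,1) = 82.
From row 4, 478 − (147 + 132 + 87) gives (4,2) = 112.

112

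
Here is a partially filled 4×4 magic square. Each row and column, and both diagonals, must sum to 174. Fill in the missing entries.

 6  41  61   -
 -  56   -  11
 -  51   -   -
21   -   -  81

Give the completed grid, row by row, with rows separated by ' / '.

6 41 61 66 / 71 56 36 11 / 76 51 31 16 / 21 26 46 81

Using row 1: 6 + 41 + 61 + ? → (1,4) = 174 − 108 = 66.
Column 2 must total 174; the given cells sum to 148, so (4,2) = 26.
Column 4 must total 174; the given cells sum to 158, so (3,4) = 16.
Main diagonal needs 174; the known cells sum to 143, so (3,3) = 31.
The remaining cell in anti-diagonal is (2,3) = 174 − 138 = 36.
Using row 2: 56 + 36 + 11 + ? → (2,1) = 174 − 103 = 71.
Row 3 needs 174; the known cells sum to 98, so (3,1) = 76.
Using row 4: 21 + 26 + 81 + ? → (4,3) = 174 − 128 = 46.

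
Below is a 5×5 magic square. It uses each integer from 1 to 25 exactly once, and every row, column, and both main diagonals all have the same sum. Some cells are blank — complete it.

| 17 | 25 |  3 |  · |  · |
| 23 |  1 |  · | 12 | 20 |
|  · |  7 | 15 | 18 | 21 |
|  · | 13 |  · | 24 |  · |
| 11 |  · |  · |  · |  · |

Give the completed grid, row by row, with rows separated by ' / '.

17 25 3 6 14 / 23 1 9 12 20 / 4 7 15 18 21 / 10 13 16 24 2 / 11 19 22 5 8

The entries are 1 through 25, which sum to 325, so each line sums to 325/5 = 65.
Row 2 needs 65; the known cells sum to 56, so (2,3) = 9.
Row 3 needs 65; the known cells sum to 61, so (3,1) = 4.
From column 1, 65 − (17 + 23 + 4 + 11) gives (4,1) = 10.
From column 2, 65 − (25 + 1 + 7 + 13) gives (5,2) = 19.
From main diagonal, 65 − (17 + 1 + 15 + 24) gives (5,5) = 8.
Anti-diagonal must total 65; the given cells sum to 51, so (1,5) = 14.
Row 1 must total 65; the given cells sum to 59, so (1,4) = 6.
Column 4 needs 65; the known cells sum to 60, so (5,4) = 5.
Column 5 needs 65; the known cells sum to 63, so (4,5) = 2.
From row 4, 65 − (10 + 13 + 24 + 2) gives (4,3) = 16.
The remaining cell in row 5 is (5,3) = 65 − 43 = 22.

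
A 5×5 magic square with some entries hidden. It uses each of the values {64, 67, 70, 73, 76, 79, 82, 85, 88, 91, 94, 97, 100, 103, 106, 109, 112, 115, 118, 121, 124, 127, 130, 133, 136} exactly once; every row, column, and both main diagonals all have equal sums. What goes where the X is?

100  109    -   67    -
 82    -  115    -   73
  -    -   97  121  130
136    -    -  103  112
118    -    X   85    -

The 25 entries sum to 2500, so each line sums to 2500/5 = 500.
Column 1 needs 500; the known cells sum to 436, so (3,1) = 64.
From column 4, 500 − (67 + 121 + 103 + 85) gives (2,4) = 124.
The remaining cell in row 2 is (2,2) = 500 − 394 = 106.
Row 3 needs 500; the known cells sum to 412, so (3,2) = 88.
The remaining cell in main diagonal is (5,5) = 500 − 406 = 94.
The remaining cell in column 5 is (1,5) = 500 − 409 = 91.
Anti-diagonal: 91 + 124 + 97 + 118 + ? = 500, so (4,2) = 70.
Row 1 must total 500; the given cells sum to 367, so (1,3) = 133.
Row 4 must total 500; the given cells sum to 421, so (4,3) = 79.
Column 2 needs 500; the known cells sum to 373, so (5,2) = 127.
The remaining cell in column 3 is (5,3) = 500 − 424 = 76.

76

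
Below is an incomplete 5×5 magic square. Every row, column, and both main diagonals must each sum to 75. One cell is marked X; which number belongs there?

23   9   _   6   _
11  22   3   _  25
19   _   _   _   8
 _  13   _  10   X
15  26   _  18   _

Row 2 must total 75; the given cells sum to 61, so (2,4) = 14.
Using column 1: 23 + 11 + 19 + 15 + ? → (4,1) = 75 − 68 = 7.
Column 2 needs 75; the known cells sum to 70, so (3,2) = 5.
The remaining cell in column 4 is (3,4) = 75 − 48 = 27.
Row 3 needs 75; the known cells sum to 59, so (3,3) = 16.
Using main diagonal: 23 + 22 + 16 + 10 + ? → (5,5) = 75 − 71 = 4.
Anti-diagonal: 14 + 16 + 13 + 15 + ? = 75, so (1,5) = 17.
The remaining cell in row 1 is (1,3) = 75 − 55 = 20.
Row 5: 15 + 26 + 18 + 4 + ? = 75, so (5,3) = 12.
Column 3 needs 75; the known cells sum to 51, so (4,3) = 24.
The remaining cell in column 5 is (4,5) = 75 − 54 = 21.

21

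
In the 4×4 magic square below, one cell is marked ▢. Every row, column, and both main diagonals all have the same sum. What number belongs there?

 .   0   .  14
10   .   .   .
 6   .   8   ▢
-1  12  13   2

3

Row 4 is complete and sums to 26; that is the magic constant.
Column 1: 10 + 6 + (-1) + ? = 26, so (1,1) = 11.
Main diagonal needs 26; the known cells sum to 21, so (2,2) = 5.
Row 1: 11 + 0 + 14 + ? = 26, so (1,3) = 1.
From column 2, 26 − (0 + 5 + 12) gives (3,2) = 9.
Using column 3: 1 + 8 + 13 + ? → (2,3) = 26 − 22 = 4.
Using row 2: 10 + 5 + 4 + ? → (2,4) = 26 − 19 = 7.
Row 3 must total 26; the given cells sum to 23, so (3,4) = 3.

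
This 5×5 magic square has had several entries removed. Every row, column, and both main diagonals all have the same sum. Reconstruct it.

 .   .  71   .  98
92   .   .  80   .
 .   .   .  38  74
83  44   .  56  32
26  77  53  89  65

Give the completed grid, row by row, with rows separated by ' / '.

59 35 71 47 98 / 92 68 29 80 41 / 50 86 62 38 74 / 83 44 95 56 32 / 26 77 53 89 65

Row 5 is already complete: 26 + 77 + 53 + 89 + 65 = 310, so that is the magic constant.
The remaining cell in row 4 is (4,3) = 310 − 215 = 95.
Column 4 must total 310; the given cells sum to 263, so (1,4) = 47.
From column 5, 310 − (98 + 74 + 32 + 65) gives (2,5) = 41.
The remaining cell in anti-diagonal is (3,3) = 310 − 248 = 62.
Column 3 needs 310; the known cells sum to 281, so (2,3) = 29.
Row 2: 92 + 29 + 80 + 41 + ? = 310, so (2,2) = 68.
From main diagonal, 310 − (68 + 62 + 56 + 65) gives (1,1) = 59.
Row 1 needs 310; the known cells sum to 275, so (1,2) = 35.
Column 1: 59 + 92 + 83 + 26 + ? = 310, so (3,1) = 50.
The remaining cell in column 2 is (3,2) = 310 − 224 = 86.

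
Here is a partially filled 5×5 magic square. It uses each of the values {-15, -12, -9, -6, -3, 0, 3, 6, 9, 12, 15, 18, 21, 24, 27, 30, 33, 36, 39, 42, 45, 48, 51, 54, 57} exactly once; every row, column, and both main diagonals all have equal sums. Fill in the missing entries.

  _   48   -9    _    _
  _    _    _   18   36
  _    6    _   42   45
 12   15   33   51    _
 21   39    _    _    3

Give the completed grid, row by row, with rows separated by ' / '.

The 25 entries sum to 525, so each line sums to 525/5 = 105.
Row 4: 12 + 15 + 33 + 51 + ? = 105, so (4,5) = -6.
Column 2 must total 105; the given cells sum to 108, so (2,2) = -3.
Column 5 must total 105; the given cells sum to 78, so (1,5) = 27.
The remaining cell in anti-diagonal is (3,3) = 105 − 81 = 24.
From row 3, 105 − (6 + 24 + 42 + 45) gives (3,1) = -12.
Main diagonal needs 105; the known cells sum to 75, so (1,1) = 30.
Row 1: 30 + 48 + (-9) + 27 + ? = 105, so (1,4) = 9.
Column 1: 30 + (-12) + 12 + 21 + ? = 105, so (2,1) = 54.
Column 4 must total 105; the given cells sum to 120, so (5,4) = -15.
Using row 2: 54 + (-3) + 18 + 36 + ? → (2,3) = 105 − 105 = 0.
The remaining cell in row 5 is (5,3) = 105 − 48 = 57.

30 48 -9 9 27 / 54 -3 0 18 36 / -12 6 24 42 45 / 12 15 33 51 -6 / 21 39 57 -15 3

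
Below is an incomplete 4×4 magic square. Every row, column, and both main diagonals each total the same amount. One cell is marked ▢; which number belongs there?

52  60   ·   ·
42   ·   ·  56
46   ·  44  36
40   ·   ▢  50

Column 1 is complete and sums to 180; that is the magic constant.
The remaining cell in row 3 is (3,2) = 180 − 126 = 54.
Using column 4: 56 + 36 + 50 + ? → (1,4) = 180 − 142 = 38.
Main diagonal: 52 + 44 + 50 + ? = 180, so (2,2) = 34.
Anti-diagonal must total 180; the given cells sum to 132, so (2,3) = 48.
From row 1, 180 − (52 + 60 + 38) gives (1,3) = 30.
Using column 2: 60 + 34 + 54 + ? → (4,2) = 180 − 148 = 32.
Using column 3: 30 + 48 + 44 + ? → (4,3) = 180 − 122 = 58.

58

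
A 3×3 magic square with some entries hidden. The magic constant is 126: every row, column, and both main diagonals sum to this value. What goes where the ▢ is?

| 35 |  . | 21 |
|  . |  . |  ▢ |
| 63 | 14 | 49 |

56

Row 1 must total 126; the given cells sum to 56, so (1,2) = 70.
From column 1, 126 − (35 + 63) gives (2,1) = 28.
The remaining cell in column 2 is (2,2) = 126 − 84 = 42.
Using column 3: 21 + 49 + ? → (2,3) = 126 − 70 = 56.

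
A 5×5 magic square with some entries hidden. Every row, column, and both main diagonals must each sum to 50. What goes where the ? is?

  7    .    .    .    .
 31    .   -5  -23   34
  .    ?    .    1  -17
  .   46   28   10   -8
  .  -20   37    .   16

22

Row 2 needs 50; the known cells sum to 37, so (2,2) = 13.
Using row 4: 46 + 28 + 10 + (-8) + ? → (4,1) = 50 − 76 = -26.
Column 5 must total 50; the given cells sum to 25, so (1,5) = 25.
The remaining cell in main diagonal is (3,3) = 50 − 46 = 4.
Anti-diagonal needs 50; the known cells sum to 52, so (5,1) = -2.
Row 5 must total 50; the given cells sum to 31, so (5,4) = 19.
The remaining cell in column 1 is (3,1) = 50 − 10 = 40.
Column 3: -5 + 4 + 28 + 37 + ? = 50, so (1,3) = -14.
Using column 4: -23 + 1 + 10 + 19 + ? → (1,4) = 50 − 7 = 43.
Row 1 must total 50; the given cells sum to 61, so (1,2) = -11.
Row 3 needs 50; the known cells sum to 28, so (3,2) = 22.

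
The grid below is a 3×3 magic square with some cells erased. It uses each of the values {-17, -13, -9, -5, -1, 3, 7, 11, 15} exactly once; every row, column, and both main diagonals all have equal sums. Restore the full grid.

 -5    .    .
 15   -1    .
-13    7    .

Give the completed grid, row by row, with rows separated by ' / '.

The 9 entries sum to -9, so each line sums to -9/3 = -3.
Row 2 must total -3; the given cells sum to 14, so (2,3) = -17.
Row 3: -13 + 7 + ? = -3, so (3,3) = 3.
Column 2: -1 + 7 + ? = -3, so (1,2) = -9.
Using column 3: -17 + 3 + ? → (1,3) = -3 − (-14) = 11.

-5 -9 11 / 15 -1 -17 / -13 7 3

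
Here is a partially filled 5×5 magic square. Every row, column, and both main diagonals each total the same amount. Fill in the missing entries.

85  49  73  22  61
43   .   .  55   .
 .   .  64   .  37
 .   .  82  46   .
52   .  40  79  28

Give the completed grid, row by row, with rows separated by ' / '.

Row 1 is already complete: 85 + 49 + 73 + 22 + 61 = 290, so that is the magic constant.
The remaining cell in row 5 is (5,2) = 290 − 199 = 91.
From column 3, 290 − (73 + 64 + 82 + 40) gives (2,3) = 31.
Column 4 needs 290; the known cells sum to 202, so (3,4) = 88.
Using main diagonal: 85 + 64 + 46 + 28 + ? → (2,2) = 290 − 223 = 67.
The remaining cell in anti-diagonal is (4,2) = 290 − 232 = 58.
From row 2, 290 − (43 + 67 + 31 + 55) gives (2,5) = 94.
Column 2 needs 290; the known cells sum to 265, so (3,2) = 25.
The remaining cell in column 5 is (4,5) = 290 − 220 = 70.
From row 3, 290 − (25 + 64 + 88 + 37) gives (3,1) = 76.
The remaining cell in row 4 is (4,1) = 290 − 256 = 34.

85 49 73 22 61 / 43 67 31 55 94 / 76 25 64 88 37 / 34 58 82 46 70 / 52 91 40 79 28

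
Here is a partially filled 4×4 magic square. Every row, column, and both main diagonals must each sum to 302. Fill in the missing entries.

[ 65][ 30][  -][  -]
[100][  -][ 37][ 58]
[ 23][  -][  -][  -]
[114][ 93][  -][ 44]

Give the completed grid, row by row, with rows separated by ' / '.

65 30 128 79 / 100 107 37 58 / 23 72 86 121 / 114 93 51 44

From row 2, 302 − (100 + 37 + 58) gives (2,2) = 107.
From row 4, 302 − (114 + 93 + 44) gives (4,3) = 51.
The remaining cell in column 2 is (3,2) = 302 − 230 = 72.
The remaining cell in main diagonal is (3,3) = 302 − 216 = 86.
The remaining cell in anti-diagonal is (1,4) = 302 − 223 = 79.
Using row 1: 65 + 30 + 79 + ? → (1,3) = 302 − 174 = 128.
Row 3 must total 302; the given cells sum to 181, so (3,4) = 121.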